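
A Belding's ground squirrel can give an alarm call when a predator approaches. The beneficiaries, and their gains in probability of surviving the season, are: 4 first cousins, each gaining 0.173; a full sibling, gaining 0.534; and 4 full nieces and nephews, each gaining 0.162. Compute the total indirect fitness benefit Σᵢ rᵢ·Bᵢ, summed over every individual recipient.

0.5155

r to a first cousin = 1/8 (first cousins share one grandparent pair — two paths of length 4: r = 2·(1/2)^4 = 1/8).
r to a full sibling = 1/2 (full sibs share both parents — two paths of length 2: r = 2·(1/2)^2 = 1/2).
r to a full niece or nephew = 0.25 (full aunt/uncle↔niece/nephew: two paths of length 3 through the shared grandparent pair: r = 2·(1/2)^3 = 1/4).
Summing one r·B term per recipient: 4·0.125·0.173 + 1·0.5·0.534 + 4·0.25·0.162 = 0.5155.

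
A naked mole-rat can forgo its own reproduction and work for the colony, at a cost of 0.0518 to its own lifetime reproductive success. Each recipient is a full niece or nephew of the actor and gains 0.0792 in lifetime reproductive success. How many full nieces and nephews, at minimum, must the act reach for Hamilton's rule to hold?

3

r to a full niece or nephew = 1/4 (full aunt/uncle↔niece/nephew: two paths of length 3 through the shared grandparent pair: r = 2·(1/2)^3 = 1/4).
Hamilton's rule: n·r·B > C  ⇒  n > C/(r·B) = 0.0518/(0.25·0.0792) = 2.616.
The smallest integer exceeding 2.616 is 3.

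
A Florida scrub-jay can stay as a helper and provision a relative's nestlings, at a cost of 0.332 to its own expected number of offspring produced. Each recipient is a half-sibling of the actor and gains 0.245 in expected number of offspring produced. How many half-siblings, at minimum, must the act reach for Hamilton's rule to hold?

6

r to a half-sibling = 0.25 (half-sibs share one parent — one path of length 2: r = (1/2)^2 = 1/4).
Hamilton's rule: n·r·B > C  ⇒  n > C/(r·B) = 0.332/(0.25·0.245) = 5.42.
The smallest integer exceeding 5.42 is 6.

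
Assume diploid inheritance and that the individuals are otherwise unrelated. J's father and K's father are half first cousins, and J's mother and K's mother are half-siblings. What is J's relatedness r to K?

0.078125

Wright's path rule: contributions from independent ancestry routes add.
J and K are related in two ways: half second cousins through their fathers (r = 1/64) and half first cousins through their mothers (r = 1/16).
r = 1/64 + 1/16 = 0.078125.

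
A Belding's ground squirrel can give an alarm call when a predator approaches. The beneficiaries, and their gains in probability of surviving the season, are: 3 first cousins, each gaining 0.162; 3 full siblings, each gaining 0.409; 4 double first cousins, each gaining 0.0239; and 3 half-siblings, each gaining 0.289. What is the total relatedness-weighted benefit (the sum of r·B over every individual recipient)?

0.9149

r to a first cousin = 1/8 (first cousins share one grandparent pair — two paths of length 4: r = 2·(1/2)^4 = 1/8).
r to a full sibling = 1/2 (full sibs share both parents — two paths of length 2: r = 2·(1/2)^2 = 1/2).
r to a double first cousin = 0.25 (double first cousins share both grandparent pairs — four paths of length 4: r = 4·(1/2)^4 = 1/4).
r to a half-sibling = 1/4 (half-sibs share one parent — one path of length 2: r = (1/2)^2 = 1/4).
Summing one r·B term per recipient: 3·0.125·0.162 + 3·0.5·0.409 + 4·0.25·0.0239 + 3·0.25·0.289 = 0.9149.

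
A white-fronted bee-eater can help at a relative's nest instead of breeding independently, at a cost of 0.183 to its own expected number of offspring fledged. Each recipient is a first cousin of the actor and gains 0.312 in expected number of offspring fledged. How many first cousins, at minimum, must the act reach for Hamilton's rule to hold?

r to a first cousin = 0.125 (first cousins share one grandparent pair — two paths of length 4: r = 2·(1/2)^4 = 1/8).
Hamilton's rule: n·r·B > C  ⇒  n > C/(r·B) = 0.183/(0.125·0.312) = 4.692.
The smallest integer exceeding 4.692 is 5.

5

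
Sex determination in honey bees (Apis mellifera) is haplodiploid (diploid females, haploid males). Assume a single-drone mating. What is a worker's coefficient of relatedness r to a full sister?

Haplodiploid full sisters inherit their father's entire haploid genome identically (contributing 1/2) and on average half of their mother's contribution (1/2 · 1/2 = 1/4); r = 1/2 + 1/4 = 3/4.

0.75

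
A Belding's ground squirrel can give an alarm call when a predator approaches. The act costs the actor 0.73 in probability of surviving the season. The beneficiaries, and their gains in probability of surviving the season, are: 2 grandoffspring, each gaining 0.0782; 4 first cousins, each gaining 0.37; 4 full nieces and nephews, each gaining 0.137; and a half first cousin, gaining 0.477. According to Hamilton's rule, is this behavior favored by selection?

Hamilton's rule: the trait is favored when the sum of r·B over every recipient exceeds the actor's cost C.
r to a grandoffspring = 0.25 (two parent–offspring links: r = (1/2)^2 = 1/4).
r to a first cousin = 0.125 (first cousins share one grandparent pair — two paths of length 4: r = 2·(1/2)^4 = 1/8).
r to a full niece or nephew = 0.25 (full aunt/uncle↔niece/nephew: two paths of length 3 through the shared grandparent pair: r = 2·(1/2)^3 = 1/4).
r to a half first cousin = 0.0625 (half first cousins share one grandparent — one path of length 4: r = (1/2)^4 = 1/16).
Summing one r·B term per recipient: 2·0.25·0.0782 + 4·0.125·0.37 + 4·0.25·0.137 + 1·0.0625·0.477 = 0.3909125.
0.3909125 < 0.73: the indirect benefit is less than the cost.

No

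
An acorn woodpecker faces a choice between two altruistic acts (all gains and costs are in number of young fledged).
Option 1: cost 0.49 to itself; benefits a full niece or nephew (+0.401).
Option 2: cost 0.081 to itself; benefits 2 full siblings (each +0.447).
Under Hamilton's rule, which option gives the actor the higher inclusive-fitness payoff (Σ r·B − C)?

Option 2

Option 1: r to a full niece or nephew = 0.25.
Option 1: Σ r·B − C = (1·0.25·0.401) − 0.49 = -0.38975.
Option 2: r to a full sibling = 0.5.
Option 2: Σ r·B − C = (2·0.5·0.447) − 0.081 = 0.366.
Option 2 has the higher net inclusive-fitness payoff.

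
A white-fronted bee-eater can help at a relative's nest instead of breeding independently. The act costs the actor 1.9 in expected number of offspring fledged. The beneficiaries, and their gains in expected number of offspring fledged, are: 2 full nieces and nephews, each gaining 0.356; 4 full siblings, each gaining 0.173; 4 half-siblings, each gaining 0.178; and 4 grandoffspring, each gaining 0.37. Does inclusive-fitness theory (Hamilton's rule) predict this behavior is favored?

Hamilton's rule: the trait is favored when the sum of r·B over every recipient exceeds the actor's cost C.
r to a full niece or nephew = 1/4 (full aunt/uncle↔niece/nephew: two paths of length 3 through the shared grandparent pair: r = 2·(1/2)^3 = 1/4).
r to a full sibling = 0.5 (full sibs share both parents — two paths of length 2: r = 2·(1/2)^2 = 1/2).
r to a half-sibling = 0.25 (half-sibs share one parent — one path of length 2: r = (1/2)^2 = 1/4).
r to a grandoffspring = 1/4 (two parent–offspring links: r = (1/2)^2 = 1/4).
Summing one r·B term per recipient: 2·0.25·0.356 + 4·0.5·0.173 + 4·0.25·0.178 + 4·0.25·0.37 = 1.072.
1.072 < 1.9: the indirect benefit is less than the cost.

No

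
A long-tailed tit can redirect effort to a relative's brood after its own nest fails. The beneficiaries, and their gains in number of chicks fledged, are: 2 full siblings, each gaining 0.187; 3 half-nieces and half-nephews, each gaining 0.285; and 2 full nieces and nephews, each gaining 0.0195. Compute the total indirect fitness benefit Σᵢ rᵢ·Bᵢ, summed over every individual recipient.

r to a full sibling = 1/2 (full sibs share both parents — two paths of length 2: r = 2·(1/2)^2 = 1/2).
r to a half-niece or half-nephew = 1/8 (half-aunt/uncle↔niece/nephew: one path of length 3: r = (1/2)^3 = 1/8).
r to a full niece or nephew = 1/4 (full aunt/uncle↔niece/nephew: two paths of length 3 through the shared grandparent pair: r = 2·(1/2)^3 = 1/4).
Summing one r·B term per recipient: 2·0.5·0.187 + 3·0.125·0.285 + 2·0.25·0.0195 = 0.303625.

0.303625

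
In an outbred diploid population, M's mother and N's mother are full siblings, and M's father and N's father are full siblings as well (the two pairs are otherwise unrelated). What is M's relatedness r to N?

0.25

Relatedness sums over independent paths through distinct common ancestors.
M and N are related in two ways: first cousins through their mothers (r = 1/8) and first cousins through their fathers (r = 1/8) — i.e. double first cousins.
r = 1/8 + 1/8 = 0.25.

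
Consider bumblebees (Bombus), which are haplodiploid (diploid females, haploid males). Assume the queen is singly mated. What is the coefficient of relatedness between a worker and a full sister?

Haplodiploid full sisters inherit their father's entire haploid genome identically (contributing 1/2) and on average half of their mother's contribution (1/2 · 1/2 = 1/4); r = 1/2 + 1/4 = 3/4.

0.75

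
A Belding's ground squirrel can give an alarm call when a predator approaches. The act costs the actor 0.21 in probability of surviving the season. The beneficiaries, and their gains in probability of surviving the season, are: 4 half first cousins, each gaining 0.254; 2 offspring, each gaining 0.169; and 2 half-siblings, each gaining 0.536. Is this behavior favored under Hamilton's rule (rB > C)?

Hamilton's rule: the trait is favored when the sum of r·B over every recipient exceeds the actor's cost C.
r to a half first cousin = 1/16 (half first cousins share one grandparent — one path of length 4: r = (1/2)^4 = 1/16).
r to an offspring = 1/2 (one parent–offspring link: r = (1/2)^1 = 1/2).
r to a half-sibling = 1/4 (half-sibs share one parent — one path of length 2: r = (1/2)^2 = 1/4).
Summing one r·B term per recipient: 4·0.0625·0.254 + 2·0.5·0.169 + 2·0.25·0.536 = 0.5005.
0.5005 > 0.21: the indirect benefit exceeds the cost.

Yes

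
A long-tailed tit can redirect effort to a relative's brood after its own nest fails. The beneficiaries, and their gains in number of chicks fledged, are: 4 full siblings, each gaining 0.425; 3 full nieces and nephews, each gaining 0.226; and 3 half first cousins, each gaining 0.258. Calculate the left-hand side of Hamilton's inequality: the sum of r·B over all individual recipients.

r to a full sibling = 0.5 (full sibs share both parents — two paths of length 2: r = 2·(1/2)^2 = 1/2).
r to a full niece or nephew = 0.25 (full aunt/uncle↔niece/nephew: two paths of length 3 through the shared grandparent pair: r = 2·(1/2)^3 = 1/4).
r to a half first cousin = 1/16 (half first cousins share one grandparent — one path of length 4: r = (1/2)^4 = 1/16).
Summing one r·B term per recipient: 4·0.5·0.425 + 3·0.25·0.226 + 3·0.0625·0.258 = 1.067875.

1.067875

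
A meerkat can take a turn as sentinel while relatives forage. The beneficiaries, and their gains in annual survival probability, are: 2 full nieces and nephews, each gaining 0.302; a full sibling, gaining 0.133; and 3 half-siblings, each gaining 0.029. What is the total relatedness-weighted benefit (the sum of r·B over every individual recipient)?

0.23925

r to a full niece or nephew = 0.25 (full aunt/uncle↔niece/nephew: two paths of length 3 through the shared grandparent pair: r = 2·(1/2)^3 = 1/4).
r to a full sibling = 1/2 (full sibs share both parents — two paths of length 2: r = 2·(1/2)^2 = 1/2).
r to a half-sibling = 1/4 (half-sibs share one parent — one path of length 2: r = (1/2)^2 = 1/4).
Summing one r·B term per recipient: 2·0.25·0.302 + 1·0.5·0.133 + 3·0.25·0.029 = 0.23925.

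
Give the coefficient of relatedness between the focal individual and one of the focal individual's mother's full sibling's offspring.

Each parent–offspring link contributes a factor of 1/2, and independent paths through distinct common ancestors add.
First cousins share one grandparent pair — two paths of length 4: r = 2·(1/2)^4 = 1/8.

0.125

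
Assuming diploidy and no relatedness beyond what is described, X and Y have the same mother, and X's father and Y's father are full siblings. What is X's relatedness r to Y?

Wright's path rule: contributions from independent ancestry routes add.
X and Y are related in two ways: half-sibs through their shared mother (r = 1/4) and first cousins through their fathers (r = 1/8).
r = 1/4 + 1/8 = 0.375.

0.375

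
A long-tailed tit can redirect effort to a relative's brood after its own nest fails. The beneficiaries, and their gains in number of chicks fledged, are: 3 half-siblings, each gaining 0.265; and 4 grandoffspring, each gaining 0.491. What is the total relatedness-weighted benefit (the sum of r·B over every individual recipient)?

r to a half-sibling = 1/4 (half-sibs share one parent — one path of length 2: r = (1/2)^2 = 1/4).
r to a grandoffspring = 0.25 (two parent–offspring links: r = (1/2)^2 = 1/4).
Summing one r·B term per recipient: 3·0.25·0.265 + 4·0.25·0.491 = 0.68975.

0.68975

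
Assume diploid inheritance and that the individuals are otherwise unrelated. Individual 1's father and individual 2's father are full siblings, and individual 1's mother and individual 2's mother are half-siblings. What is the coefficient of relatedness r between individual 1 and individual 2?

With two independent routes of shared ancestry, r is the sum of the two contributions.
Individual 1 and individual 2 are related in two ways: first cousins through their fathers (r = 1/8) and half first cousins through their mothers (r = 1/16).
r = 1/8 + 1/16 = 0.1875.

0.1875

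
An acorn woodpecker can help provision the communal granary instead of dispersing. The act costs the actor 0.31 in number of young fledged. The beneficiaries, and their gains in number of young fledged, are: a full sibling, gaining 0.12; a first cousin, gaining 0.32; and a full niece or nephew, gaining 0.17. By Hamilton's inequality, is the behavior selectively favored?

No

Hamilton's rule: the trait is favored when the sum of r·B over every recipient exceeds the actor's cost C.
r to a full sibling = 0.5 (full sibs share both parents — two paths of length 2: r = 2·(1/2)^2 = 1/2).
r to a first cousin = 1/8 (first cousins share one grandparent pair — two paths of length 4: r = 2·(1/2)^4 = 1/8).
r to a full niece or nephew = 1/4 (full aunt/uncle↔niece/nephew: two paths of length 3 through the shared grandparent pair: r = 2·(1/2)^3 = 1/4).
Summing one r·B term per recipient: 1·0.5·0.12 + 1·0.125·0.32 + 1·0.25·0.17 = 0.1425.
0.1425 < 0.31: the indirect benefit is less than the cost.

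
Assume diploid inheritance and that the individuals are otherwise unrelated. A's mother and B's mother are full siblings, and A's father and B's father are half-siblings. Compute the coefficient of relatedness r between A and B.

Relatedness sums over independent paths through distinct common ancestors.
A and B are related in two ways: first cousins through their mothers (r = 1/8) and half first cousins through their fathers (r = 1/16).
r = 1/8 + 1/16 = 0.1875.

0.1875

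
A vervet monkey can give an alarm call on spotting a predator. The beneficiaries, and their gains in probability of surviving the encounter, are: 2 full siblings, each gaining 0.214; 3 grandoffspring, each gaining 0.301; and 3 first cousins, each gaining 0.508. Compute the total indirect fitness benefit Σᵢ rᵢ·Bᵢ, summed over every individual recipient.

r to a full sibling = 0.5 (full sibs share both parents — two paths of length 2: r = 2·(1/2)^2 = 1/2).
r to a grandoffspring = 1/4 (two parent–offspring links: r = (1/2)^2 = 1/4).
r to a first cousin = 1/8 (first cousins share one grandparent pair — two paths of length 4: r = 2·(1/2)^4 = 1/8).
Summing one r·B term per recipient: 2·0.5·0.214 + 3·0.25·0.301 + 3·0.125·0.508 = 0.63025.

0.63025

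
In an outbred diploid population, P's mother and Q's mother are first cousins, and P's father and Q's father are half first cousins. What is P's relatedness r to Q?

Independent pedigree routes through distinct common ancestors add.
P and Q are related in two ways: second cousins through their mothers (r = 1/32) and half second cousins through their fathers (r = 1/64).
r = 1/32 + 1/64 = 0.046875.

0.046875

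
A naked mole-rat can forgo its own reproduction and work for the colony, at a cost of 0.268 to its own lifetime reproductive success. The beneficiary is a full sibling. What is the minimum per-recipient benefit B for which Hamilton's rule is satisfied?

r to a full sibling = 1/2 (full sibs share both parents — two paths of length 2: r = 2·(1/2)^2 = 1/2).
Hamilton's rule with n recipients of equal r: n·r·B > C, so B > C/(n·r) = 0.268/(1·0.5) = 0.536.

0.536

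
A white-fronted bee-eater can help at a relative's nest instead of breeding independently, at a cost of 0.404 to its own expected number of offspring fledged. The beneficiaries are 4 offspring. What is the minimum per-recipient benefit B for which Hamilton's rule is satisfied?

r to an offspring = 1/2 (one parent–offspring link: r = (1/2)^1 = 1/2).
Hamilton's rule with n recipients of equal r: n·r·B > C, so B > C/(n·r) = 0.404/(4·0.5) = 0.202.

0.202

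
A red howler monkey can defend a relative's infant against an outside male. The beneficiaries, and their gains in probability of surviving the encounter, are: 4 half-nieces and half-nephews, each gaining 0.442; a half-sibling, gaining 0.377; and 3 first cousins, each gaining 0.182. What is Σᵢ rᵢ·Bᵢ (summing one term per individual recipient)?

r to a half-niece or half-nephew = 1/8 (half-aunt/uncle↔niece/nephew: one path of length 3: r = (1/2)^3 = 1/8).
r to a half-sibling = 0.25 (half-sibs share one parent — one path of length 2: r = (1/2)^2 = 1/4).
r to a first cousin = 0.125 (first cousins share one grandparent pair — two paths of length 4: r = 2·(1/2)^4 = 1/8).
Summing one r·B term per recipient: 4·0.125·0.442 + 1·0.25·0.377 + 3·0.125·0.182 = 0.3835.

0.3835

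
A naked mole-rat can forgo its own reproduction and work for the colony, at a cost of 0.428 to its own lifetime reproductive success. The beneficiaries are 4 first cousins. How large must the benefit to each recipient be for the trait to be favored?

0.856

r to a first cousin = 1/8 (first cousins share one grandparent pair — two paths of length 4: r = 2·(1/2)^4 = 1/8).
Hamilton's rule with n recipients of equal r: n·r·B > C, so B > C/(n·r) = 0.428/(4·0.125) = 0.856.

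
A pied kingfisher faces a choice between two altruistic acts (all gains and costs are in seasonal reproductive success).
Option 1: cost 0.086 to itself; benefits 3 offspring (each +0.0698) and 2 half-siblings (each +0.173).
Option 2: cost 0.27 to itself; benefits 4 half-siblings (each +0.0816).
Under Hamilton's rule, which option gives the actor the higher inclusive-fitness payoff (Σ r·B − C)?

Option 1

Option 1: r to an offspring = 0.5.
Option 1: r to a half-sibling = 0.25.
Option 1: Σ r·B − C = (3·0.5·0.0698 + 2·0.25·0.173) − 0.086 = 0.1052.
Option 2: r to a half-sibling = 0.25.
Option 2: Σ r·B − C = (4·0.25·0.0816) − 0.27 = -0.1884.
Option 1 has the higher net inclusive-fitness payoff.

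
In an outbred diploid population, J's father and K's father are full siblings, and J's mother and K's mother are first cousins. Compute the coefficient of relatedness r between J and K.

With two independent routes of shared ancestry, r is the sum of the two contributions.
J and K are related in two ways: first cousins through their fathers (r = 1/8) and second cousins through their mothers (r = 1/32).
r = 1/8 + 1/32 = 5/32 = 0.15625.

0.15625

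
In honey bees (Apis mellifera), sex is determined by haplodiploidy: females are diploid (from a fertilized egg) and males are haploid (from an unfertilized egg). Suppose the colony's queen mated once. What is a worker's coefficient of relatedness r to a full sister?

0.75

Haplodiploid full sisters inherit their father's entire haploid genome identically (contributing 1/2) and on average half of their mother's contribution (1/2 · 1/2 = 1/4); r = 1/2 + 1/4 = 3/4.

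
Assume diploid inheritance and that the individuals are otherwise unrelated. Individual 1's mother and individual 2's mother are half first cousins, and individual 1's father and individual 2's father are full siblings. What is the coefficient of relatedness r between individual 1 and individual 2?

0.140625

With two independent routes of shared ancestry, r is the sum of the two contributions.
Individual 1 and individual 2 are related in two ways: half second cousins through their mothers (r = 1/64) and first cousins through their fathers (r = 1/8).
r = 1/64 + 1/8 = 0.140625.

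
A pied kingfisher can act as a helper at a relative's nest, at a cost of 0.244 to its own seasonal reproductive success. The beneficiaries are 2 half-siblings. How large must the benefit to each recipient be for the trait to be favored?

0.488

r to a half-sibling = 0.25 (half-sibs share one parent — one path of length 2: r = (1/2)^2 = 1/4).
Hamilton's rule with n recipients of equal r: n·r·B > C, so B > C/(n·r) = 0.244/(2·0.25) = 0.488.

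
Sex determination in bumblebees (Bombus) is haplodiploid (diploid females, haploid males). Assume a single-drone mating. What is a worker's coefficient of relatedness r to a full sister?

Haplodiploid full sisters inherit their father's entire haploid genome identically (contributing 1/2) and on average half of their mother's contribution (1/2 · 1/2 = 1/4); r = 1/2 + 1/4 = 3/4.

0.75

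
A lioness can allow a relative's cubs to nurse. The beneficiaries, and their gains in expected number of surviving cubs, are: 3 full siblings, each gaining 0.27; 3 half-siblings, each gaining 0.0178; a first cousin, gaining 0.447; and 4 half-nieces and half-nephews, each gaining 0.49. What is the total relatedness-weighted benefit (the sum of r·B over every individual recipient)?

0.719225

r to a full sibling = 0.5 (full sibs share both parents — two paths of length 2: r = 2·(1/2)^2 = 1/2).
r to a half-sibling = 0.25 (half-sibs share one parent — one path of length 2: r = (1/2)^2 = 1/4).
r to a first cousin = 1/8 (first cousins share one grandparent pair — two paths of length 4: r = 2·(1/2)^4 = 1/8).
r to a half-niece or half-nephew = 0.125 (half-aunt/uncle↔niece/nephew: one path of length 3: r = (1/2)^3 = 1/8).
Summing one r·B term per recipient: 3·0.5·0.27 + 3·0.25·0.0178 + 1·0.125·0.447 + 4·0.125·0.49 = 0.719225.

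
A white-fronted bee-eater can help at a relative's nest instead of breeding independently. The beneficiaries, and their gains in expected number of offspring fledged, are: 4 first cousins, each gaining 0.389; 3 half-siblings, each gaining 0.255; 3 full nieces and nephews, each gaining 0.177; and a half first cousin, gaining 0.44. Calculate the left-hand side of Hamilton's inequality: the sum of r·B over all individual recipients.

0.546

r to a first cousin = 0.125 (first cousins share one grandparent pair — two paths of length 4: r = 2·(1/2)^4 = 1/8).
r to a half-sibling = 1/4 (half-sibs share one parent — one path of length 2: r = (1/2)^2 = 1/4).
r to a full niece or nephew = 1/4 (full aunt/uncle↔niece/nephew: two paths of length 3 through the shared grandparent pair: r = 2·(1/2)^3 = 1/4).
r to a half first cousin = 0.0625 (half first cousins share one grandparent — one path of length 4: r = (1/2)^4 = 1/16).
Summing one r·B term per recipient: 4·0.125·0.389 + 3·0.25·0.255 + 3·0.25·0.177 + 1·0.0625·0.44 = 0.546.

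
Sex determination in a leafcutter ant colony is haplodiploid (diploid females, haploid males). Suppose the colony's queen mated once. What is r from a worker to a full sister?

Haplodiploid full sisters inherit their father's entire haploid genome identically (contributing 1/2) and on average half of their mother's contribution (1/2 · 1/2 = 1/4); r = 1/2 + 1/4 = 3/4.

0.75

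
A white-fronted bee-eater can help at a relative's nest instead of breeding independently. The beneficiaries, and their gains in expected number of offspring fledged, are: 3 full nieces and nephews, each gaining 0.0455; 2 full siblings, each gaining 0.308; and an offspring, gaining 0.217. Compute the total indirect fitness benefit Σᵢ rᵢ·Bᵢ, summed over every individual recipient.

r to a full niece or nephew = 1/4 (full aunt/uncle↔niece/nephew: two paths of length 3 through the shared grandparent pair: r = 2·(1/2)^3 = 1/4).
r to a full sibling = 0.5 (full sibs share both parents — two paths of length 2: r = 2·(1/2)^2 = 1/2).
r to an offspring = 1/2 (one parent–offspring link: r = (1/2)^1 = 1/2).
Summing one r·B term per recipient: 3·0.25·0.0455 + 2·0.5·0.308 + 1·0.5·0.217 = 0.450625.

0.450625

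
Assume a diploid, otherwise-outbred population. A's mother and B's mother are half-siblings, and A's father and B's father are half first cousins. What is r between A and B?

0.078125

Relatedness sums over independent paths through distinct common ancestors.
A and B are related in two ways: half first cousins through their mothers (r = 1/16) and half second cousins through their fathers (r = 1/64).
r = 1/16 + 1/64 = 5/64 = 0.078125.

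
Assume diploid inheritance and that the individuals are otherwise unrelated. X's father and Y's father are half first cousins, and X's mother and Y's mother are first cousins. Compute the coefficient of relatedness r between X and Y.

0.046875

With two independent routes of shared ancestry, r is the sum of the two contributions.
X and Y are related in two ways: half second cousins through their fathers (r = 1/64) and second cousins through their mothers (r = 1/32).
r = 1/64 + 1/32 = 0.046875.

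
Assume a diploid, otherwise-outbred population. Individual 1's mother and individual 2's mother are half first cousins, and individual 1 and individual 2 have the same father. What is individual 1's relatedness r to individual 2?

Independent pedigree routes through distinct common ancestors add.
Individual 1 and individual 2 are related in two ways: half second cousins through their mothers (r = 1/64) and half-sibs through their shared father (r = 1/4).
r = 1/64 + 1/4 = 0.265625.

0.265625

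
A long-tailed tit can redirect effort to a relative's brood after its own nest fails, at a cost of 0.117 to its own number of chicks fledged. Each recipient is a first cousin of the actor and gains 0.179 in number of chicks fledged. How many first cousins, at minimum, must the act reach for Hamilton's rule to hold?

6

r to a first cousin = 1/8 (first cousins share one grandparent pair — two paths of length 4: r = 2·(1/2)^4 = 1/8).
Hamilton's rule: n·r·B > C  ⇒  n > C/(r·B) = 0.117/(0.125·0.179) = 5.229.
The smallest integer exceeding 5.229 is 6.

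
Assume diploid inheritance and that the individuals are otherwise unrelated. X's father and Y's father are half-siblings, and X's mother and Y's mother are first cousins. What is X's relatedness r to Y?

Wright's path rule: contributions from independent ancestry routes add.
X and Y are related in two ways: half first cousins through their fathers (r = 1/16) and second cousins through their mothers (r = 1/32).
r = 1/16 + 1/32 = 3/32 = 0.09375.

0.09375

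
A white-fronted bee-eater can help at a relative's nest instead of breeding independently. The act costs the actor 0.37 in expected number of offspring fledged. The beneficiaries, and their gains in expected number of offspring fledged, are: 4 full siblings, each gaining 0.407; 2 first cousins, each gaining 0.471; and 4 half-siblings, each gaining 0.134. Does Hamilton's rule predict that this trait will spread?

Hamilton's rule: the trait is favored when the sum of r·B over every recipient exceeds the actor's cost C.
r to a full sibling = 0.5 (full sibs share both parents — two paths of length 2: r = 2·(1/2)^2 = 1/2).
r to a first cousin = 0.125 (first cousins share one grandparent pair — two paths of length 4: r = 2·(1/2)^4 = 1/8).
r to a half-sibling = 0.25 (half-sibs share one parent — one path of length 2: r = (1/2)^2 = 1/4).
Summing one r·B term per recipient: 4·0.5·0.407 + 2·0.125·0.471 + 4·0.25·0.134 = 1.06575.
1.06575 > 0.37: the indirect benefit exceeds the cost.

Yes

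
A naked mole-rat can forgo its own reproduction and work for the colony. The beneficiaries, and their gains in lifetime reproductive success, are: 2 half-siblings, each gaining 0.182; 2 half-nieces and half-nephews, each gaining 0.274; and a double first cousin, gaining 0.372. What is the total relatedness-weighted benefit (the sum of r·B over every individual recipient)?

0.2525

r to a half-sibling = 1/4 (half-sibs share one parent — one path of length 2: r = (1/2)^2 = 1/4).
r to a half-niece or half-nephew = 0.125 (half-aunt/uncle↔niece/nephew: one path of length 3: r = (1/2)^3 = 1/8).
r to a double first cousin = 0.25 (double first cousins share both grandparent pairs — four paths of length 4: r = 4·(1/2)^4 = 1/4).
Summing one r·B term per recipient: 2·0.25·0.182 + 2·0.125·0.274 + 1·0.25·0.372 = 0.2525.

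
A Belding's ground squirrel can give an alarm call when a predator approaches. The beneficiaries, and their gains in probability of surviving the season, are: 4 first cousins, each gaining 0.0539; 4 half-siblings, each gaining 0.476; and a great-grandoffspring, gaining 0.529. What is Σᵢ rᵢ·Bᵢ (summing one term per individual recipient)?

0.569075

r to a first cousin = 0.125 (first cousins share one grandparent pair — two paths of length 4: r = 2·(1/2)^4 = 1/8).
r to a half-sibling = 1/4 (half-sibs share one parent — one path of length 2: r = (1/2)^2 = 1/4).
r to a great-grandoffspring = 1/8 (three parent–offspring links: r = (1/2)^3 = 1/8).
Summing one r·B term per recipient: 4·0.125·0.0539 + 4·0.25·0.476 + 1·0.125·0.529 = 0.569075.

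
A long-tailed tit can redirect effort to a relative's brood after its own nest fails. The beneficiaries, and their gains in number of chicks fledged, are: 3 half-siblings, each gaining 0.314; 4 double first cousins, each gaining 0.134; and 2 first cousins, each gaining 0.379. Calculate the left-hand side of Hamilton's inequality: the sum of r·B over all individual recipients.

0.46425

r to a half-sibling = 0.25 (half-sibs share one parent — one path of length 2: r = (1/2)^2 = 1/4).
r to a double first cousin = 1/4 (double first cousins share both grandparent pairs — four paths of length 4: r = 4·(1/2)^4 = 1/4).
r to a first cousin = 1/8 (first cousins share one grandparent pair — two paths of length 4: r = 2·(1/2)^4 = 1/8).
Summing one r·B term per recipient: 3·0.25·0.314 + 4·0.25·0.134 + 2·0.125·0.379 = 0.46425.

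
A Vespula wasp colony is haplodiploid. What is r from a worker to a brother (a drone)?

Her haploid brother carries none of their father's genes and a random half of their mother's genome; that half matches the maternal half of her own genome with probability 1/2: r = 1/2 · 1/2 = 1/4.

0.25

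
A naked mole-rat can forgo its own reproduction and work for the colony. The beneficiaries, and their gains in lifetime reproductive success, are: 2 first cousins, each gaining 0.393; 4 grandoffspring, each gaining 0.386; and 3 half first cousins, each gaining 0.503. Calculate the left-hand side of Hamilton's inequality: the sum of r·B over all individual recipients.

r to a first cousin = 1/8 (first cousins share one grandparent pair — two paths of length 4: r = 2·(1/2)^4 = 1/8).
r to a grandoffspring = 1/4 (two parent–offspring links: r = (1/2)^2 = 1/4).
r to a half first cousin = 1/16 (half first cousins share one grandparent — one path of length 4: r = (1/2)^4 = 1/16).
Summing one r·B term per recipient: 2·0.125·0.393 + 4·0.25·0.386 + 3·0.0625·0.503 = 0.5785625.

0.5785625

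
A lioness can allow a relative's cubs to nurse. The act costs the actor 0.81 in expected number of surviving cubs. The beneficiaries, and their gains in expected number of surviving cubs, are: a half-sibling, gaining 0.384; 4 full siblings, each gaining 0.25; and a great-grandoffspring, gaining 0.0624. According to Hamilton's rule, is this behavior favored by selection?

Hamilton's rule: the trait is favored when the sum of r·B over every recipient exceeds the actor's cost C.
r to a half-sibling = 0.25 (half-sibs share one parent — one path of length 2: r = (1/2)^2 = 1/4).
r to a full sibling = 0.5 (full sibs share both parents — two paths of length 2: r = 2·(1/2)^2 = 1/2).
r to a great-grandoffspring = 1/8 (three parent–offspring links: r = (1/2)^3 = 1/8).
Summing one r·B term per recipient: 1·0.25·0.384 + 4·0.5·0.25 + 1·0.125·0.0624 = 0.6038.
0.6038 < 0.81: the indirect benefit is less than the cost.

No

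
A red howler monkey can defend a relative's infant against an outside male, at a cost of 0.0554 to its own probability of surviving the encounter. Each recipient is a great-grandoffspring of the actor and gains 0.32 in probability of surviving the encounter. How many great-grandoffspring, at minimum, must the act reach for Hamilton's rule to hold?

r to a great-grandoffspring = 1/8 (three parent–offspring links: r = (1/2)^3 = 1/8).
Hamilton's rule: n·r·B > C  ⇒  n > C/(r·B) = 0.0554/(0.125·0.32) = 1.385.
The smallest integer exceeding 1.385 is 2.

2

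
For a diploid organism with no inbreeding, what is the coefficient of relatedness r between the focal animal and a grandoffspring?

0.25

Each parent–offspring link contributes a factor of 1/2, and independent paths through distinct common ancestors add.
Two parent–offspring links: r = (1/2)^2 = 1/4.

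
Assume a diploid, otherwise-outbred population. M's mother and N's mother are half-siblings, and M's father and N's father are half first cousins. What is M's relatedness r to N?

With two independent routes of shared ancestry, r is the sum of the two contributions.
M and N are related in two ways: half first cousins through their mothers (r = 1/16) and half second cousins through their fathers (r = 1/64).
r = 1/16 + 1/64 = 0.078125.

0.078125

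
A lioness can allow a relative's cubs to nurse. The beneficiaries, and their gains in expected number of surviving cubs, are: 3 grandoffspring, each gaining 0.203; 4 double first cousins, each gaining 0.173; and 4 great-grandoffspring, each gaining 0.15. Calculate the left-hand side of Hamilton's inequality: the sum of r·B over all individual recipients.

0.40025

r to a grandoffspring = 1/4 (two parent–offspring links: r = (1/2)^2 = 1/4).
r to a double first cousin = 0.25 (double first cousins share both grandparent pairs — four paths of length 4: r = 4·(1/2)^4 = 1/4).
r to a great-grandoffspring = 0.125 (three parent–offspring links: r = (1/2)^3 = 1/8).
Summing one r·B term per recipient: 3·0.25·0.203 + 4·0.25·0.173 + 4·0.125·0.15 = 0.40025.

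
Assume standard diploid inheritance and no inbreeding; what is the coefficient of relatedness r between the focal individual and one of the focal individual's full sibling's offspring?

Each parent–offspring link contributes a factor of 1/2, and independent paths through distinct common ancestors add.
Full aunt/uncle↔niece/nephew: two paths of length 3 through the shared grandparent pair: r = 2·(1/2)^3 = 1/4.

0.25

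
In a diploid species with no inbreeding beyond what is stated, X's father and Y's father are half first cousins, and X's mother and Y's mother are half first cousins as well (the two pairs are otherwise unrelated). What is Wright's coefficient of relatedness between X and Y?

0.03125

Independent pedigree routes through distinct common ancestors add.
X and Y are related in two ways: half second cousins through their fathers (r = 1/64) and half second cousins through their mothers (r = 1/64).
r = 1/64 + 1/64 = 1/32 = 0.03125.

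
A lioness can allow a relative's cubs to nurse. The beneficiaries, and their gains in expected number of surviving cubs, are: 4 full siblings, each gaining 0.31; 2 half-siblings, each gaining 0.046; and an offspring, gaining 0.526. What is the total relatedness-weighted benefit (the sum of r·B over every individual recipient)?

0.906

r to a full sibling = 0.5 (full sibs share both parents — two paths of length 2: r = 2·(1/2)^2 = 1/2).
r to a half-sibling = 1/4 (half-sibs share one parent — one path of length 2: r = (1/2)^2 = 1/4).
r to an offspring = 1/2 (one parent–offspring link: r = (1/2)^1 = 1/2).
Summing one r·B term per recipient: 4·0.5·0.31 + 2·0.25·0.046 + 1·0.5·0.526 = 0.906.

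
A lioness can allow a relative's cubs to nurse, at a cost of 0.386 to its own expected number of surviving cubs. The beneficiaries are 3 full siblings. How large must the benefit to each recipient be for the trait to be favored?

0.2573

r to a full sibling = 0.5 (full sibs share both parents — two paths of length 2: r = 2·(1/2)^2 = 1/2).
Hamilton's rule with n recipients of equal r: n·r·B > C, so B > C/(n·r) = 0.386/(3·0.5) = 0.2573.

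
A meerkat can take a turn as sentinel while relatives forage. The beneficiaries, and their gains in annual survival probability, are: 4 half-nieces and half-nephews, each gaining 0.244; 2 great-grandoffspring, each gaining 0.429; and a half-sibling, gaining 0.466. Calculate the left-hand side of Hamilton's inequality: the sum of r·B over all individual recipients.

0.34575

r to a half-niece or half-nephew = 0.125 (half-aunt/uncle↔niece/nephew: one path of length 3: r = (1/2)^3 = 1/8).
r to a great-grandoffspring = 0.125 (three parent–offspring links: r = (1/2)^3 = 1/8).
r to a half-sibling = 0.25 (half-sibs share one parent — one path of length 2: r = (1/2)^2 = 1/4).
Summing one r·B term per recipient: 4·0.125·0.244 + 2·0.125·0.429 + 1·0.25·0.466 = 0.34575.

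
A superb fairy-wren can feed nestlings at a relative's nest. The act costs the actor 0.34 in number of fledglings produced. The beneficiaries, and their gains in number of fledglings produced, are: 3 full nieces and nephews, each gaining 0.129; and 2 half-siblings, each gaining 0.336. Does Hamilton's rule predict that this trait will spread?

No

Hamilton's rule: the trait is favored when the sum of r·B over every recipient exceeds the actor's cost C.
r to a full niece or nephew = 0.25 (full aunt/uncle↔niece/nephew: two paths of length 3 through the shared grandparent pair: r = 2·(1/2)^3 = 1/4).
r to a half-sibling = 0.25 (half-sibs share one parent — one path of length 2: r = (1/2)^2 = 1/4).
Summing one r·B term per recipient: 3·0.25·0.129 + 2·0.25·0.336 = 0.26475.
0.26475 < 0.34: the indirect benefit is less than the cost.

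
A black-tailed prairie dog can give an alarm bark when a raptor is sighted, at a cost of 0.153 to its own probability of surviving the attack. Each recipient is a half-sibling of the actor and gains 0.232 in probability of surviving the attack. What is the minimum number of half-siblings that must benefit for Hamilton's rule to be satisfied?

r to a half-sibling = 0.25 (half-sibs share one parent — one path of length 2: r = (1/2)^2 = 1/4).
Hamilton's rule: n·r·B > C  ⇒  n > C/(r·B) = 0.153/(0.25·0.232) = 2.638.
The smallest integer exceeding 2.638 is 3.

3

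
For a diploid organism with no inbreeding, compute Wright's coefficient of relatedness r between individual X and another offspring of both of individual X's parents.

Each parent–offspring link contributes a factor of 1/2, and independent paths through distinct common ancestors add.
Full sibs share both parents — two paths of length 2: r = 2·(1/2)^2 = 1/2.

0.5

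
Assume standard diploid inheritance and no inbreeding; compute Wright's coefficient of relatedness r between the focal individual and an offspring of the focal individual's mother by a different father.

0.25

Each parent–offspring link contributes a factor of 1/2, and independent paths through distinct common ancestors add.
Half-sibs share one parent — one path of length 2: r = (1/2)^2 = 1/4.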